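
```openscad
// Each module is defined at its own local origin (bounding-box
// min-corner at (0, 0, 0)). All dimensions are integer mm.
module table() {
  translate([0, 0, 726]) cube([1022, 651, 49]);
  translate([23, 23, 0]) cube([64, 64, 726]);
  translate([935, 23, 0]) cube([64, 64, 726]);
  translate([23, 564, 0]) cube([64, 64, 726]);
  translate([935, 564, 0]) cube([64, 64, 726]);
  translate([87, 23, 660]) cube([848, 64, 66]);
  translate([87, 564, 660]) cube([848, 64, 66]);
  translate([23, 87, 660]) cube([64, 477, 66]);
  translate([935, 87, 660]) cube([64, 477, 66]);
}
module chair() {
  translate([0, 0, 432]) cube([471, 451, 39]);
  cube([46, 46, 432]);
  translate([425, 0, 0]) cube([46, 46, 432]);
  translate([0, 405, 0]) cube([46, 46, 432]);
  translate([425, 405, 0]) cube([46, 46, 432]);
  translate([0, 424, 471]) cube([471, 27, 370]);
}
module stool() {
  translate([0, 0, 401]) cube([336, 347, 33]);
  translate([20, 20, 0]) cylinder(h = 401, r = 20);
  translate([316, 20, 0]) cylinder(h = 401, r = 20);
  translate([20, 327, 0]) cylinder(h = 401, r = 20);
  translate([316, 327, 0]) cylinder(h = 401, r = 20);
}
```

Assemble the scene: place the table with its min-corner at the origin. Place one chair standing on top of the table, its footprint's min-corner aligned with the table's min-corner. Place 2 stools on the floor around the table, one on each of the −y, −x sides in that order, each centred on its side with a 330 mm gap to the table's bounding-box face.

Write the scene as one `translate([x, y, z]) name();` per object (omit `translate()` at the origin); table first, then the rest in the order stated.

table();
translate([0, 0, 775]) chair();
translate([343, -677, 0]) stool();
translate([-666, 152, 0]) stool();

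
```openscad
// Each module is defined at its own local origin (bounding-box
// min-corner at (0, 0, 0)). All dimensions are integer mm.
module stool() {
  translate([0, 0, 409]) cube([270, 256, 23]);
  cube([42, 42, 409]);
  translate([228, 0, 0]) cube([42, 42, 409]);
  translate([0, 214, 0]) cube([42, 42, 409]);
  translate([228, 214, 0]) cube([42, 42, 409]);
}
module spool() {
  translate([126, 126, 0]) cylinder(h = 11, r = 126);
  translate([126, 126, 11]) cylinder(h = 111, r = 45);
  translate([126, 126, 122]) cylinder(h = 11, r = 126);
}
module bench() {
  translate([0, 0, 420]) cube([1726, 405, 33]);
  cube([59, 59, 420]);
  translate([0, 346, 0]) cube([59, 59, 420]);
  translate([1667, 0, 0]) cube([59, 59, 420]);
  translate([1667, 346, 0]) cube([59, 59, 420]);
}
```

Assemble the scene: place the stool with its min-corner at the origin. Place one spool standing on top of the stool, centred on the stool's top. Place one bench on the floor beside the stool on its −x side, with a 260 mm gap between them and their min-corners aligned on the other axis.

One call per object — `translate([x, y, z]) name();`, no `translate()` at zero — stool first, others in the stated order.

stool();
translate([9, 2, 432]) spool();
translate([-1986, 0, 0]) bench();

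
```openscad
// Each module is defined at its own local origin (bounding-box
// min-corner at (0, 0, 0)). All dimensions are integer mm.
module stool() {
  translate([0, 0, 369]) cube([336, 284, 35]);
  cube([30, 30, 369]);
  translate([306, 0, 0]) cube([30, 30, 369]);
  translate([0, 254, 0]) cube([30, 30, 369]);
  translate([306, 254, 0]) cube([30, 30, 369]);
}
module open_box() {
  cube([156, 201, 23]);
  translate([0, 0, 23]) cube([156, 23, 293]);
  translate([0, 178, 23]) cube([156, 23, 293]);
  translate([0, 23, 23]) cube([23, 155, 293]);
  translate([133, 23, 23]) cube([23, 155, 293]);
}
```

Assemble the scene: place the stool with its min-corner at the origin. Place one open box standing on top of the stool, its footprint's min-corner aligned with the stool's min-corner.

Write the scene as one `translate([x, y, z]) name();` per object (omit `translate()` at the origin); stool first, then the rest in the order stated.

stool();
translate([0, 0, 404]) open_box();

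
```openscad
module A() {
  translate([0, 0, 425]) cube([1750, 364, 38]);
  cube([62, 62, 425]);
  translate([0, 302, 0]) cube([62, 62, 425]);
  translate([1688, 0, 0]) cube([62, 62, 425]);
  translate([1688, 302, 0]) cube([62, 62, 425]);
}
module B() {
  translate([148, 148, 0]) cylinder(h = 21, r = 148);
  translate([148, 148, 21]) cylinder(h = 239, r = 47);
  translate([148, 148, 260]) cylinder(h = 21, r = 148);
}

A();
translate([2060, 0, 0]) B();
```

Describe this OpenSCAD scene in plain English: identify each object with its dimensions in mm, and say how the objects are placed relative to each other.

A is a bench: a 1750×364 mm seat slab, 38 mm thick, top at z = 463 mm, on four 62×62 mm square legs flush with the seat corners and standing on z = 0.

B is a spool: two coaxial disc flanges of radius 148 mm and thickness 21 mm, joined by a core cylinder of radius 47 mm and height 239 mm. The lower flange rests on z = 0 and the three cylinders share a vertical axis.

The spool is on the floor beside the bench on its +x side.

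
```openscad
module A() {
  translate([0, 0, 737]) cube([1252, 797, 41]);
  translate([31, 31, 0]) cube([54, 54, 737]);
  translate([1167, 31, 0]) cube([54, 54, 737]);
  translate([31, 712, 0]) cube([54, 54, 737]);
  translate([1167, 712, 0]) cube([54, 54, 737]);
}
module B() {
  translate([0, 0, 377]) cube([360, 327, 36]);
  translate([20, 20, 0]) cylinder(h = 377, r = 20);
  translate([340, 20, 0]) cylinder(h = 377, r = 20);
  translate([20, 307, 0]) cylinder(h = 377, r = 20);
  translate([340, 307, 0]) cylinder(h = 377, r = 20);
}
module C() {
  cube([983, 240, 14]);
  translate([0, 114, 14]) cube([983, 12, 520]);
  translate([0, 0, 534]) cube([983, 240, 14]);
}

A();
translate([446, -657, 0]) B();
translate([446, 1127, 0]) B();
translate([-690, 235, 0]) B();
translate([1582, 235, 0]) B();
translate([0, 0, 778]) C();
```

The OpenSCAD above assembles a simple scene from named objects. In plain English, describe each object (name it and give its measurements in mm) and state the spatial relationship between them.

A is a rectangular dining table. The top is 1252×797×41 mm with its upper surface at z = 778 mm. It stands on four 54×54 mm square legs, each inset 31 mm from the nearest pair of top edges, running from the floor to the underside of the top.

B is a four-legged stool. The seat is 360×327 mm, 36 mm thick, top at z = 413 mm. It stands on four round legs, each 40 mm in diameter, from z = 0 to the seat underside, each leg's axis is inset half a diameter from the nearest pair of seat edges (so the leg's bounding box is flush with the corner).

C is an I-beam lying along x, 983 mm long. Overall section height 548 mm. Two flanges 240 mm wide (y) and 14 mm thick, one on the floor and one at the top; a web 12 mm thick runs between them, centred on the flange width.

Four stools sit around the table at the −y, +y, −x, +x sides. The I-beam is on top of the table.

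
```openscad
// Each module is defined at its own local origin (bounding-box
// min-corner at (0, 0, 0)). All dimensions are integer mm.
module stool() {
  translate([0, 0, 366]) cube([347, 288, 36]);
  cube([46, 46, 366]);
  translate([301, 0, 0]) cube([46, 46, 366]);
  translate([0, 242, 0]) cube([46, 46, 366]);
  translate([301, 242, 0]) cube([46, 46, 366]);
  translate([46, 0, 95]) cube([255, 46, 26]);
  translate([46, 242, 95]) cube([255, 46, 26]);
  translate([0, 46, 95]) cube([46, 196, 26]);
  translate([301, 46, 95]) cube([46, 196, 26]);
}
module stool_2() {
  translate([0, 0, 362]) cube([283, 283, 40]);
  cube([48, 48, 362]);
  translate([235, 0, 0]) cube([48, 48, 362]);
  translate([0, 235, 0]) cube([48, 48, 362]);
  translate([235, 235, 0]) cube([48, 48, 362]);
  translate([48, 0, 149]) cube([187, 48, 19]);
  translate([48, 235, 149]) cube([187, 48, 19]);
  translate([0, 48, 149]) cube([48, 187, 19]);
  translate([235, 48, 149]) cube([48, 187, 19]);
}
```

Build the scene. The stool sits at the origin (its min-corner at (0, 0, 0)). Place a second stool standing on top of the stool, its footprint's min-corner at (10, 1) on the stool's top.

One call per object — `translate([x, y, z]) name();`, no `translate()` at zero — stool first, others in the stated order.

stool();
translate([10, 1, 402]) stool_2();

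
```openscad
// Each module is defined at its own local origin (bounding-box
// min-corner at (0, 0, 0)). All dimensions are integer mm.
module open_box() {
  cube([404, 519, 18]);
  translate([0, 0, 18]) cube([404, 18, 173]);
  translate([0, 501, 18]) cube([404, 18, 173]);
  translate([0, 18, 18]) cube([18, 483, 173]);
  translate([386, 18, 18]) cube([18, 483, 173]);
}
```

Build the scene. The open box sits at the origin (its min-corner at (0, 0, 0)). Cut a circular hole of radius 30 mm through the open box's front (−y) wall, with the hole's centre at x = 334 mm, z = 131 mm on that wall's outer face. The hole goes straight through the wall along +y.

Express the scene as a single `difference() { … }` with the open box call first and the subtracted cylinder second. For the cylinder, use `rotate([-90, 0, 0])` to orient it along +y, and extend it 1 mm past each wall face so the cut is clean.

difference() {
  open_box();
  translate([334, -1, 131]) rotate([-90, 0, 0]) cylinder(h = 20, r = 30);
}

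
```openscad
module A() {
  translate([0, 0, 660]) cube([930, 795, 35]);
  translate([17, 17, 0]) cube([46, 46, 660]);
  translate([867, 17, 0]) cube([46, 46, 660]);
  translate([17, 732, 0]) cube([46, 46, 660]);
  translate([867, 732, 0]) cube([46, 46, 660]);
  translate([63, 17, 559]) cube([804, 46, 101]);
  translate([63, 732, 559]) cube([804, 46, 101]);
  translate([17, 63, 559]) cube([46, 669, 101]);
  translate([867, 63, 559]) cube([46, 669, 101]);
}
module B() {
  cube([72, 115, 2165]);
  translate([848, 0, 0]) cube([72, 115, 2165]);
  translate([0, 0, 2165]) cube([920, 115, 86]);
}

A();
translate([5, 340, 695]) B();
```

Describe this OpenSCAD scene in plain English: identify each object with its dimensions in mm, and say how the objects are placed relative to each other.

A is a table: top 930 mm (x) × 795 mm (y), 35 mm thick, upper face at z = 695 mm, on four 46×46 mm square legs, each inset 17 mm from the nearest pair of top edges, running from z = 0 to the bottom of the top. Four apron rails, 46 mm thick and 101 mm tall, run between adjacent legs with their top edges flush with the underside of the top and their outer faces flush with the legs' outer faces.

B is a rectangular door frame: two vertical jambs of 72×115 mm section, 2165 mm tall, with a clear opening 776 mm wide between their inner faces. A header 86 mm tall and 115 mm deep lies on top of the jambs and spans the full outside width.

The door frame is on top of the table, centred.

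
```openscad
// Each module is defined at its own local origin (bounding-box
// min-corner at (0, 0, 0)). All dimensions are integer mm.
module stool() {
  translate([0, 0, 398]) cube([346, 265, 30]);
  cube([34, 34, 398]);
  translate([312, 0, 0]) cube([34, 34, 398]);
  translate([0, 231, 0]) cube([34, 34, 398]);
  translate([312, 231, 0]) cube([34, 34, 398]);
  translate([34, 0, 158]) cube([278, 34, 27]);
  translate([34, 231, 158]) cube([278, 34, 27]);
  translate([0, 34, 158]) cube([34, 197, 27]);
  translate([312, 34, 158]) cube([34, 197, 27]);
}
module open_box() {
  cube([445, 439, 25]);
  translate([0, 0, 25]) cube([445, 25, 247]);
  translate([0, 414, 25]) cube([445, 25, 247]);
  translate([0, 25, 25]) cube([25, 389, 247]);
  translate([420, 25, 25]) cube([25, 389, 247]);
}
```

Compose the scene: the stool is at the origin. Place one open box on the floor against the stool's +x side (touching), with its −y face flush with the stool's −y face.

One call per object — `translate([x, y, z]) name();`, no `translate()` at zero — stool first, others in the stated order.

stool();
translate([346, 0, 0]) open_box();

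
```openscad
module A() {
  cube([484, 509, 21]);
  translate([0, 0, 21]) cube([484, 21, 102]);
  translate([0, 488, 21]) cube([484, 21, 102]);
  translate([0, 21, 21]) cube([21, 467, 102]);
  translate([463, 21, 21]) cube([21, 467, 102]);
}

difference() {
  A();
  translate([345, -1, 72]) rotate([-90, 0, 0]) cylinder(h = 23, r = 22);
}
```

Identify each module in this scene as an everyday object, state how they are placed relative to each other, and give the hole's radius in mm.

The subtracted cylinder has r = 22 mm.

A is an open box. The open box has a circular hole through its front wall. The hole's radius is 22 mm.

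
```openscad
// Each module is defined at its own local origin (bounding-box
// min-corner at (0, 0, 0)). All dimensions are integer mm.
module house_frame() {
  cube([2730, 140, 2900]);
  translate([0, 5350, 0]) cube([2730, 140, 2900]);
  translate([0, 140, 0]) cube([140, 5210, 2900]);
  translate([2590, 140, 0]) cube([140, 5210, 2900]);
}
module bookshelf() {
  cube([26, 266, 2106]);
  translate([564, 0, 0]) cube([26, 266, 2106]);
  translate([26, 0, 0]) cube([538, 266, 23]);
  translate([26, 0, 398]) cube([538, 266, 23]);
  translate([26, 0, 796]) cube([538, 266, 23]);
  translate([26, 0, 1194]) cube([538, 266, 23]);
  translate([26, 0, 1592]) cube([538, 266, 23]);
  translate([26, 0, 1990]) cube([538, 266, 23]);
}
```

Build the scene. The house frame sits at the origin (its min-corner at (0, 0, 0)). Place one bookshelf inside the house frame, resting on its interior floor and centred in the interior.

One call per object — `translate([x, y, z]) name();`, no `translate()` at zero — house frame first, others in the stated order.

house_frame();
translate([1070, 2612, 0]) bookshelf();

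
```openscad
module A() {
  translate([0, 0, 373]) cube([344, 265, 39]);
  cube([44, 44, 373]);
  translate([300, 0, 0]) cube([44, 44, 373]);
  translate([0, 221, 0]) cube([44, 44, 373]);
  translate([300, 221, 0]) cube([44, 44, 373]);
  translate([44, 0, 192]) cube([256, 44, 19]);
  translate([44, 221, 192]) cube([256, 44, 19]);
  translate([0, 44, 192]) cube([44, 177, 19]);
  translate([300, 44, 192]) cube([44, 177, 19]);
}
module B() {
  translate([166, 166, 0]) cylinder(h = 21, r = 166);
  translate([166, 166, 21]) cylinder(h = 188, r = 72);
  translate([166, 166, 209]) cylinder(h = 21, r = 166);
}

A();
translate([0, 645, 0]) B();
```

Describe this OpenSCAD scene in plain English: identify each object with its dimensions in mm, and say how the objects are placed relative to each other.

A is a four-legged stool. The seat is a 344×265×39 mm slab whose top surface is at z = 412 mm; four square legs, each 44×44 mm in cross-section, run from the floor (z = 0) to the underside of the seat, each flush with a corner of the seat. Four stretchers, 44 mm wide and 19 mm tall, connect adjacent legs with their undersides at z = 192 mm, each running between the inner faces of the legs it joins and aligned with the legs' outer faces on the other axis.

B is a spool: two coaxial disc flanges of radius 166 mm and thickness 21 mm, joined by a core cylinder of radius 72 mm and height 188 mm. The lower flange rests on z = 0 and the three cylinders share a vertical axis.

The spool is on the floor beside the stool on its +y side.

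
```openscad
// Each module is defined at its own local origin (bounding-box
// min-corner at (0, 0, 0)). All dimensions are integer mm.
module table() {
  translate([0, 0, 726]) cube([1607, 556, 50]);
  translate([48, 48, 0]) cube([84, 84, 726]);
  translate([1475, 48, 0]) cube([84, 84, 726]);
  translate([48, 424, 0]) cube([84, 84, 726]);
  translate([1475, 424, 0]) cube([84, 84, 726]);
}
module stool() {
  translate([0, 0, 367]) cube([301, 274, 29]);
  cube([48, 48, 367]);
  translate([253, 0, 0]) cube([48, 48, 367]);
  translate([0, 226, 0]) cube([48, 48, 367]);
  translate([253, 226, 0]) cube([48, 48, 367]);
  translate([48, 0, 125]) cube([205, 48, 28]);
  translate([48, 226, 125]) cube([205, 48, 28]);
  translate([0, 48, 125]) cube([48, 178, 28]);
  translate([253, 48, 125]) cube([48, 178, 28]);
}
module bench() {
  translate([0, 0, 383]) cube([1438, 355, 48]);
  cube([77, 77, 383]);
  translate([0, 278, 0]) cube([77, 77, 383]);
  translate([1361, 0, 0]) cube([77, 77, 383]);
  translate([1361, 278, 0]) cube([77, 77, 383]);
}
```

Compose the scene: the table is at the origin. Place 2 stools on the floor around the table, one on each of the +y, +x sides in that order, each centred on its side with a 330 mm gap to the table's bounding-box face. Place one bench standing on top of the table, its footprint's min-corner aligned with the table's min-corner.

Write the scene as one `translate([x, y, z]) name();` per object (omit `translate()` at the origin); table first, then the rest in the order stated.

table();
translate([653, 886, 0]) stool();
translate([1937, 141, 0]) stool();
translate([0, 0, 776]) bench();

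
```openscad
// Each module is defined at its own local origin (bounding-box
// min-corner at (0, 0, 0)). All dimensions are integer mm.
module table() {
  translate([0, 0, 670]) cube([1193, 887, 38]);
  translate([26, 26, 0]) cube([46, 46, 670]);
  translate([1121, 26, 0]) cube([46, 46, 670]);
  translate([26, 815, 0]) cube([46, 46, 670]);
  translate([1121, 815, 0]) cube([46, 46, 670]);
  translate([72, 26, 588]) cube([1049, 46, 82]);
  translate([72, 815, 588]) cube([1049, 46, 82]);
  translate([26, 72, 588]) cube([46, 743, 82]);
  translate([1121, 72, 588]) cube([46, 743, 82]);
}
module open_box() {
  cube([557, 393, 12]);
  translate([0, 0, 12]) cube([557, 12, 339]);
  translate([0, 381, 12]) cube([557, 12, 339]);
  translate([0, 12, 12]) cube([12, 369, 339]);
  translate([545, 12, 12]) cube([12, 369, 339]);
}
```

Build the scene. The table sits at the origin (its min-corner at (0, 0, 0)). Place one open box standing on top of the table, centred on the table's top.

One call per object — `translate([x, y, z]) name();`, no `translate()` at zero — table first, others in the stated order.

table();
translate([318, 247, 708]) open_box();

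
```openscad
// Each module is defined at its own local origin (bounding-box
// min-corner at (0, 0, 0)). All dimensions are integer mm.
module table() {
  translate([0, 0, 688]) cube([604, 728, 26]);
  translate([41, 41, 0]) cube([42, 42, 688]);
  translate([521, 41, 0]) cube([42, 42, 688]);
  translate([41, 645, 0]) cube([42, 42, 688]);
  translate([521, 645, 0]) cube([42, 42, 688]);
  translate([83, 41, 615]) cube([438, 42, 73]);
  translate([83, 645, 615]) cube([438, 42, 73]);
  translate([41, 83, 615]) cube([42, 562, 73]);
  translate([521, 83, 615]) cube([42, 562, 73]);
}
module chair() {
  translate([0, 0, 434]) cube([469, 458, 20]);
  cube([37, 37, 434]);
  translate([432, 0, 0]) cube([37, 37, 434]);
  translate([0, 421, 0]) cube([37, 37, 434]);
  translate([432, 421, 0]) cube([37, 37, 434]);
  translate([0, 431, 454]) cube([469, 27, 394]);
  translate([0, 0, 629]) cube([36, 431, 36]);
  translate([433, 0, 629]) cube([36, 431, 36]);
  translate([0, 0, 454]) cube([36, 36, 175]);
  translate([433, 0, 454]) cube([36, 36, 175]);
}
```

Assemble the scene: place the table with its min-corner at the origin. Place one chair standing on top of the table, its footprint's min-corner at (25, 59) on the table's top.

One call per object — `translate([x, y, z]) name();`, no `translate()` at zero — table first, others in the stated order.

table();
translate([25, 59, 714]) chair();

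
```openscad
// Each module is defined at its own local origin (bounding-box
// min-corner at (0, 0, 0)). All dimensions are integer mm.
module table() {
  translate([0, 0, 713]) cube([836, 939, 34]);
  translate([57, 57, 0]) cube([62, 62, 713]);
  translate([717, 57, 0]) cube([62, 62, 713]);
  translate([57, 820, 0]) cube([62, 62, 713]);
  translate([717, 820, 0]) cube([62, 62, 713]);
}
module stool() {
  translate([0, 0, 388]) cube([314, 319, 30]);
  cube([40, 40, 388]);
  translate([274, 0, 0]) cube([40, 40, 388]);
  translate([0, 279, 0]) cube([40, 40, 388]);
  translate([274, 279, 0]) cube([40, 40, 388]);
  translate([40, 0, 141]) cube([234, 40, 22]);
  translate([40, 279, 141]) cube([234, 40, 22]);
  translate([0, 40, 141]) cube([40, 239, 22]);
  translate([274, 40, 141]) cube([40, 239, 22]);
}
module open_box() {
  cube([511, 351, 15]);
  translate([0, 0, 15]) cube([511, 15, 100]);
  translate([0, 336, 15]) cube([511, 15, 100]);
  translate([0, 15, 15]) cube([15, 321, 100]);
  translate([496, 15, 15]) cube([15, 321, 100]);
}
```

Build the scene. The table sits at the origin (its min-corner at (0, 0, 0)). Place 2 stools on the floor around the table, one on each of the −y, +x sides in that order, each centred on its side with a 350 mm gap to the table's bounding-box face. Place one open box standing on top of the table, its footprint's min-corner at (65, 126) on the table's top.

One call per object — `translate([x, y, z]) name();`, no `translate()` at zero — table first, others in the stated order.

table();
translate([261, -669, 0]) stool();
translate([1186, 310, 0]) stool();
translate([65, 126, 747]) open_box();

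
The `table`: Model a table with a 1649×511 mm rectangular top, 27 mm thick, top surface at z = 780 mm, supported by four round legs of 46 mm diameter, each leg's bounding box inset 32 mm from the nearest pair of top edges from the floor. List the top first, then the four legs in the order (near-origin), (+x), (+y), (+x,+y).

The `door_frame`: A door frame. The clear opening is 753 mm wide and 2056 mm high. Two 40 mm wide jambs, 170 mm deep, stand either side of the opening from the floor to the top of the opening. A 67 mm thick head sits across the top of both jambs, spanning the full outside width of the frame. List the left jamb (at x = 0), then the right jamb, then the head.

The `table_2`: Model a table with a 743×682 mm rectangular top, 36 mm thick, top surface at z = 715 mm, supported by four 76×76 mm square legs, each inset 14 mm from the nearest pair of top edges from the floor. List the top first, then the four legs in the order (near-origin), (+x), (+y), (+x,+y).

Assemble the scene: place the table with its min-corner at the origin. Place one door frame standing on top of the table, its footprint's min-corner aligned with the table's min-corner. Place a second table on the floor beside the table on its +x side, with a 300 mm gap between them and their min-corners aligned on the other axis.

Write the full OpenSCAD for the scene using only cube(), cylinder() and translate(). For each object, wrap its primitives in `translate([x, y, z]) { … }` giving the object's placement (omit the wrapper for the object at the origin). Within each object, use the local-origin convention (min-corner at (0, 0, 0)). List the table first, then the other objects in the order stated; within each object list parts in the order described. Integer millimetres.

translate([0, 0, 753]) cube([1649, 511, 27]);
translate([55, 55, 0]) cylinder(h = 753, r = 23);
translate([1594, 55, 0]) cylinder(h = 753, r = 23);
translate([55, 456, 0]) cylinder(h = 753, r = 23);
translate([1594, 456, 0]) cylinder(h = 753, r = 23);
translate([0, 0, 780]) {
  cube([40, 170, 2056]);
  translate([793, 0, 0]) cube([40, 170, 2056]);
  translate([0, 0, 2056]) cube([833, 170, 67]);
}
translate([1949, 0, 0]) {
  translate([0, 0, 679]) cube([743, 682, 36]);
  translate([14, 14, 0]) cube([76, 76, 679]);
  translate([653, 14, 0]) cube([76, 76, 679]);
  translate([14, 592, 0]) cube([76, 76, 679]);
  translate([653, 592, 0]) cube([76, 76, 679]);
}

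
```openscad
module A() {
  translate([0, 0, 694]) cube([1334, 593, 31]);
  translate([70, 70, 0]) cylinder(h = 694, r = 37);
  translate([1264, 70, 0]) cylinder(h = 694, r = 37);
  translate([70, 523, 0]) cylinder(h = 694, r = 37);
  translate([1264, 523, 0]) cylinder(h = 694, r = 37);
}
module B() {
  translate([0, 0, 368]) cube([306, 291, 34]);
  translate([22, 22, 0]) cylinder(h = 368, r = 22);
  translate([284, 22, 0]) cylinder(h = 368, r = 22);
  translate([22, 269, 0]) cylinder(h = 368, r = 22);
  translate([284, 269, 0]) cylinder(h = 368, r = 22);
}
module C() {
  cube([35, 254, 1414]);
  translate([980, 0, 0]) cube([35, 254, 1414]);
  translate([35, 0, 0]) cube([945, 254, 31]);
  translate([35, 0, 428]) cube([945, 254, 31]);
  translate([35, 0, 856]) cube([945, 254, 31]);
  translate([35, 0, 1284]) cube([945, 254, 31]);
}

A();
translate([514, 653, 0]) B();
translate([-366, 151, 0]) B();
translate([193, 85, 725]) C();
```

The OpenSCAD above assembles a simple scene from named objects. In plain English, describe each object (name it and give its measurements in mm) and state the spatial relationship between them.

A is a rectangular dining table. The top is 1334×593×31 mm with its upper surface at z = 725 mm. It stands on four round legs of 74 mm diameter, each leg's bounding box inset 33 mm from the nearest pair of top edges, running from the floor to the underside of the top.

B is a four-legged stool. The seat is 306×291 mm, 34 mm thick, top at z = 402 mm. It stands on four round legs, each 44 mm in diameter, from z = 0 to the seat underside, each leg's axis is inset half a diameter from the nearest pair of seat edges (so the leg's bounding box is flush with the corner).

C is a bookshelf 1015 mm wide overall, 254 mm deep and 1414 mm tall. The two sides are 35 mm thick vertical panels. 4 horizontal shelves of 31 mm thickness span between the inner faces of the sides; the lowest shelf sits on the floor and shelves are stacked with a clear vertical gap of 397 mm between each pair.

Two stools sit around the table at the +y, −x sides. The bookshelf is on top of the table.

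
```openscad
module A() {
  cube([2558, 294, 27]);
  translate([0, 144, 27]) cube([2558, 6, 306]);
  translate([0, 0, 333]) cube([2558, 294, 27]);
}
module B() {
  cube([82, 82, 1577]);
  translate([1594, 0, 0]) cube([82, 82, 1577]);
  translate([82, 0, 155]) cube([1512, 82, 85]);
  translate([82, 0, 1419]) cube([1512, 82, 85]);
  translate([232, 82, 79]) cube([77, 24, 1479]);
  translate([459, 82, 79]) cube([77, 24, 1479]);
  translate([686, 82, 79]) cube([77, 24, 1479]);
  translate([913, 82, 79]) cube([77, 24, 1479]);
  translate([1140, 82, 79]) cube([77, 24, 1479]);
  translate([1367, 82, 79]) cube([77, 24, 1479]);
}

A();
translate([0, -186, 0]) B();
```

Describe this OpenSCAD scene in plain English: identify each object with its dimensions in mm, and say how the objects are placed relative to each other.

A is an I-beam lying along x, 2558 mm long. Overall section height 360 mm. Two flanges 294 mm wide (y) and 27 mm thick, one on the floor and one at the top; a web 6 mm thick runs between them, centred on the flange width.

B is a fence section. Two 82×82 mm posts, 1577 mm tall, stand on the floor with a clear span of 1512 mm between their inner faces. Two horizontal rails of 82×85 mm section span the gap between the posts with their undersides at z = 155 mm and z = 1419 mm, flush with the posts' −y face. 6 pickets, each 77 mm wide, 24 mm thick and 1479 mm tall, are fixed to the +y face of the rails with their bottoms at z = 79 mm, evenly spaced across the span with equal gaps (rounded down to the nearest mm) at the −x end and between each pair — any rounding remainder accumulates at the +x end.

The fence section is on the floor beside the I-beam on its −y side.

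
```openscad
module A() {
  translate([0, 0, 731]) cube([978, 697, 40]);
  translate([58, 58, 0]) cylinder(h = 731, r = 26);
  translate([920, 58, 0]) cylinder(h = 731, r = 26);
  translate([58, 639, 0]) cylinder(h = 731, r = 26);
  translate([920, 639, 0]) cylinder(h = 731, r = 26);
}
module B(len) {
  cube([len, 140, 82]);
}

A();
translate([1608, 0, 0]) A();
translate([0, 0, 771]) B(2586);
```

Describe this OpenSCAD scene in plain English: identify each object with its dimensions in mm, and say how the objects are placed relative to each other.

A is a table: top 978 mm (x) × 697 mm (y), 40 mm thick, upper face at z = 771 mm, on four round legs of 52 mm diameter, each leg's bounding box inset 32 mm from the nearest pair of top edges, running from z = 0 to the bottom of the top.

B is a rectangular beam 2586 mm long (x), 140 mm deep (y), 82 mm thick (z).

The beam spans the tops of two tables placed 630 mm apart, resting at z = 771 mm.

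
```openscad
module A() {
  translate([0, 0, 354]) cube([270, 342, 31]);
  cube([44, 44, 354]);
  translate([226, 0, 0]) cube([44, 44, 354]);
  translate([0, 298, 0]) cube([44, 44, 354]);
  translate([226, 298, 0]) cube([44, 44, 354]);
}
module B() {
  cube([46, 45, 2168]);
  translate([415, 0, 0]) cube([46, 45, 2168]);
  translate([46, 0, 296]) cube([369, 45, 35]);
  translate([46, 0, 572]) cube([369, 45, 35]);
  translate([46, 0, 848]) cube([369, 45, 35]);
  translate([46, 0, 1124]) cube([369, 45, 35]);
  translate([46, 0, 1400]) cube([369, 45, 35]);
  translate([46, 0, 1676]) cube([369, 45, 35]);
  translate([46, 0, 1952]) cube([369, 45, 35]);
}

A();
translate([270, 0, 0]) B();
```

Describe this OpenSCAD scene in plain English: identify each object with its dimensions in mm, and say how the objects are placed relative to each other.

A is a four-legged stool. The seat is 270×342 mm, 31 mm thick, top at z = 385 mm. It stands on four square legs, each 44×44 mm in cross-section, from z = 0 to the seat underside, each flush with a corner of the seat.

B is a straight ladder. Two 46×45 mm vertical rails, 2168 mm tall, stand 461 mm apart (outside-to-outside) with their front faces coplanar on the −y side. 7 rungs, each 45 mm deep and 35 mm tall, span between the inner faces of the rails, front faces flush with the rails. The lowest rung's underside is at z = 296 mm and rungs are spaced 276 mm apart (underside to underside).

The ladder is against the stool's +x side, with their −y faces flush.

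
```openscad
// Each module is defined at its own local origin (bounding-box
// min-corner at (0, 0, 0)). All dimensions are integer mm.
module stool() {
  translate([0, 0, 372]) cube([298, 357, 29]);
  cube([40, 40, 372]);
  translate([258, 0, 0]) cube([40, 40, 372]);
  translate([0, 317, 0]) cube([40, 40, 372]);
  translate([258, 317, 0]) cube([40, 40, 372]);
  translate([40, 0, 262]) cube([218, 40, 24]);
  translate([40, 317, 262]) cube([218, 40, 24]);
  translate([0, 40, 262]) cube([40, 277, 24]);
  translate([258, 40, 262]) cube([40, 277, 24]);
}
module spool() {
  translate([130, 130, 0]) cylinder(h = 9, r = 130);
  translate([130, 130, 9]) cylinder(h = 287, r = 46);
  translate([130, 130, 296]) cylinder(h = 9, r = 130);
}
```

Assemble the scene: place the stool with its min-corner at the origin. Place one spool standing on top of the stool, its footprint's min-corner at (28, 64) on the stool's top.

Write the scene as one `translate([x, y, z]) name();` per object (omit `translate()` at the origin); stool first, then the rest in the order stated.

stool();
translate([28, 64, 401]) spool();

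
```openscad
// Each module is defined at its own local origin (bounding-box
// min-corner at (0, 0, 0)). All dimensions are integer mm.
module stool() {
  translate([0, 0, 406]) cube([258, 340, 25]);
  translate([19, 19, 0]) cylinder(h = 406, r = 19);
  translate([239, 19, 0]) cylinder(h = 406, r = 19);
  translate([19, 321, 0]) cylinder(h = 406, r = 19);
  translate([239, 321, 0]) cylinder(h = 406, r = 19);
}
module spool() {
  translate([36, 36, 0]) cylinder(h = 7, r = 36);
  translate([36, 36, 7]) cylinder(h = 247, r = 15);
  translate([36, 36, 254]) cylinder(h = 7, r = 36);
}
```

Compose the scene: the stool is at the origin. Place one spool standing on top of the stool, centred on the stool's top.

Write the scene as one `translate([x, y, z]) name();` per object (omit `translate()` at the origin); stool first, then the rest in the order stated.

stool();
translate([93, 134, 431]) spool();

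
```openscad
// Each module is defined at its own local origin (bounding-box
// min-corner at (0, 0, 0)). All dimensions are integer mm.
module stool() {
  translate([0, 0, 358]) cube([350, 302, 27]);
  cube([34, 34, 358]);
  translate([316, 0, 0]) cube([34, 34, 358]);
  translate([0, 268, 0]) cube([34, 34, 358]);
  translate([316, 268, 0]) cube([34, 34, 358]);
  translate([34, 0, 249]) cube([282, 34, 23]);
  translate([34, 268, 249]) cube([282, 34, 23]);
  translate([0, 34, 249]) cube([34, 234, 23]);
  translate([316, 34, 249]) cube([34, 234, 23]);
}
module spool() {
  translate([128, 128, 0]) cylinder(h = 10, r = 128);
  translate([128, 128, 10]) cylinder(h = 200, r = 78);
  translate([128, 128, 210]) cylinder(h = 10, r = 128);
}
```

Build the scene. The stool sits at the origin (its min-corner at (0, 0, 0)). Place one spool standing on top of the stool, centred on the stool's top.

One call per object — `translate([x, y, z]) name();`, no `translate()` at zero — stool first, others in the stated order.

stool();
translate([47, 23, 385]) spool();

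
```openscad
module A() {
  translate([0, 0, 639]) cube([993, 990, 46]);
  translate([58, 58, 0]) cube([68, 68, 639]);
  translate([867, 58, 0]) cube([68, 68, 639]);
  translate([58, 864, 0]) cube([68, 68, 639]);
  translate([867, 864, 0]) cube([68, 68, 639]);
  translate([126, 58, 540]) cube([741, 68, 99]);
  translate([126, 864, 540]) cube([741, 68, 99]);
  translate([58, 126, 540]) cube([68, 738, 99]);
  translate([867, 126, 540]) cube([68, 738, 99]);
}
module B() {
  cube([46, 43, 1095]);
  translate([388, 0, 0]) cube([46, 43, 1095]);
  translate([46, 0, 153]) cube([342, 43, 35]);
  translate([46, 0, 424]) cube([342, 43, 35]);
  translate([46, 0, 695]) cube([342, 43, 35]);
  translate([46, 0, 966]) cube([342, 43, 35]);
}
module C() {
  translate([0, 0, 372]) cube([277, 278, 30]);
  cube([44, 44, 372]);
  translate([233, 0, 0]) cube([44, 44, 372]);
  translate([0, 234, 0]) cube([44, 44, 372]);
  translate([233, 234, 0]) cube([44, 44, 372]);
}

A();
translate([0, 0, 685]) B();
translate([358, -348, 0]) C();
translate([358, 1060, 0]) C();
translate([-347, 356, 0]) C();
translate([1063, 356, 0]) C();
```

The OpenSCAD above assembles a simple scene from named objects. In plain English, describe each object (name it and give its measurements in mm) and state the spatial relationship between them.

A is a rectangular dining table. The top is 993×990×46 mm with its upper surface at z = 685 mm. It stands on four 68×68 mm square legs, each inset 58 mm from the nearest pair of top edges, running from the floor to the underside of the top. Four apron rails, 68 mm thick and 99 mm tall, run between adjacent legs with their top edges flush with the underside of the top and their outer faces flush with the legs' outer faces.

B is a straight ladder. Two 46×43 mm vertical rails, 1095 mm tall, stand 434 mm apart (outside-to-outside) with their front faces coplanar on the −y side. 4 rungs, each 43 mm deep and 35 mm tall, span between the inner faces of the rails, front faces flush with the rails. The lowest rung's underside is at z = 153 mm and rungs are spaced 271 mm apart (underside to underside).

C is a simple wooden stool: a rectangular seat 277 mm (x) by 278 mm (y), 30 mm thick, top face at z = 402 mm, on four square legs, each 44×44 mm in cross-section. The legs rest on z = 0, each flush with a corner of the seat.

The ladder is on top of the table. Four stools sit around the table at the −y, +y, −x, +x sides.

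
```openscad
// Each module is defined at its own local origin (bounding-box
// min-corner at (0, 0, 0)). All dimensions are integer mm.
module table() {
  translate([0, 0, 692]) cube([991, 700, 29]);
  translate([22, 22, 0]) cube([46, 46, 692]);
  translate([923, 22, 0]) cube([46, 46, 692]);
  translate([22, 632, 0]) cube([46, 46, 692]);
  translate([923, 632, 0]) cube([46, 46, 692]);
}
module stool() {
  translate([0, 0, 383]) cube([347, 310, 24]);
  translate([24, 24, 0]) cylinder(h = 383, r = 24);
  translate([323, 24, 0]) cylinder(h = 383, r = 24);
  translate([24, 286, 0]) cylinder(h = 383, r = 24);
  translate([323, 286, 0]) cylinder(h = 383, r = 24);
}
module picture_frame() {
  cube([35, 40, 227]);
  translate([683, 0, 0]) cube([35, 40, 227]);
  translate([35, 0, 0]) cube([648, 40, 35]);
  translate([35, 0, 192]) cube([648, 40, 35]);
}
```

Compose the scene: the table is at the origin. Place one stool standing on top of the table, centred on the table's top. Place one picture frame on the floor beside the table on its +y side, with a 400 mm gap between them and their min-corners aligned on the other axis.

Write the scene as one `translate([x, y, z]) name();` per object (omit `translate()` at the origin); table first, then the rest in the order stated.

table();
translate([322, 195, 721]) stool();
translate([0, 1100, 0]) picture_frame();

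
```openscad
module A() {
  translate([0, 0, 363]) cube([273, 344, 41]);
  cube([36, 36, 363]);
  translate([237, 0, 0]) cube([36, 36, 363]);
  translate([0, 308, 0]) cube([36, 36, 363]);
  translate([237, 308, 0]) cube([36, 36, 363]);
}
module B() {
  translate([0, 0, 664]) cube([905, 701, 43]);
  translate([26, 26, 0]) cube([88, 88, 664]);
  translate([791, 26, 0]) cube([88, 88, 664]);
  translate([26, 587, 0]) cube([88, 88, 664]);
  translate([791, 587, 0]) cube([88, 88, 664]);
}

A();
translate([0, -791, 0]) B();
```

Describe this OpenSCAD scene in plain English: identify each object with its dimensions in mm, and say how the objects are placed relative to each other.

A is a simple wooden stool: a rectangular seat 273 mm (x) by 344 mm (y), 41 mm thick, top face at z = 404 mm, on four square legs, each 36×36 mm in cross-section. The legs rest on z = 0, each flush with a corner of the seat.

B is a rectangular dining table. The top is 905×701×43 mm with its upper surface at z = 707 mm. It stands on four 88×88 mm square legs, each inset 26 mm from the nearest pair of top edges, running from the floor to the underside of the top.

The table is on the floor beside the stool on its −y side.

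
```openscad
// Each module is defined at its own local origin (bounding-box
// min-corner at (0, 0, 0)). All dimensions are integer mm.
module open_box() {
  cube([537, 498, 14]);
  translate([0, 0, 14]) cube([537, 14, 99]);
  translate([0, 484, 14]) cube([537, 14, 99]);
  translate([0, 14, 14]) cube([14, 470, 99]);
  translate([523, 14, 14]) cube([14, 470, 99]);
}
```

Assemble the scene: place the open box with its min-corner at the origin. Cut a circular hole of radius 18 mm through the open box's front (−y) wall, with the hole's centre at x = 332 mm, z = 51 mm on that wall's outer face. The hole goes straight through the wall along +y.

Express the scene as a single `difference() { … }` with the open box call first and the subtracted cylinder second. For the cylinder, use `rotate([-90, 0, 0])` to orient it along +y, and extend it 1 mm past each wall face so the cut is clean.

difference() {
  open_box();
  translate([332, -1, 51]) rotate([-90, 0, 0]) cylinder(h = 16, r = 18);
}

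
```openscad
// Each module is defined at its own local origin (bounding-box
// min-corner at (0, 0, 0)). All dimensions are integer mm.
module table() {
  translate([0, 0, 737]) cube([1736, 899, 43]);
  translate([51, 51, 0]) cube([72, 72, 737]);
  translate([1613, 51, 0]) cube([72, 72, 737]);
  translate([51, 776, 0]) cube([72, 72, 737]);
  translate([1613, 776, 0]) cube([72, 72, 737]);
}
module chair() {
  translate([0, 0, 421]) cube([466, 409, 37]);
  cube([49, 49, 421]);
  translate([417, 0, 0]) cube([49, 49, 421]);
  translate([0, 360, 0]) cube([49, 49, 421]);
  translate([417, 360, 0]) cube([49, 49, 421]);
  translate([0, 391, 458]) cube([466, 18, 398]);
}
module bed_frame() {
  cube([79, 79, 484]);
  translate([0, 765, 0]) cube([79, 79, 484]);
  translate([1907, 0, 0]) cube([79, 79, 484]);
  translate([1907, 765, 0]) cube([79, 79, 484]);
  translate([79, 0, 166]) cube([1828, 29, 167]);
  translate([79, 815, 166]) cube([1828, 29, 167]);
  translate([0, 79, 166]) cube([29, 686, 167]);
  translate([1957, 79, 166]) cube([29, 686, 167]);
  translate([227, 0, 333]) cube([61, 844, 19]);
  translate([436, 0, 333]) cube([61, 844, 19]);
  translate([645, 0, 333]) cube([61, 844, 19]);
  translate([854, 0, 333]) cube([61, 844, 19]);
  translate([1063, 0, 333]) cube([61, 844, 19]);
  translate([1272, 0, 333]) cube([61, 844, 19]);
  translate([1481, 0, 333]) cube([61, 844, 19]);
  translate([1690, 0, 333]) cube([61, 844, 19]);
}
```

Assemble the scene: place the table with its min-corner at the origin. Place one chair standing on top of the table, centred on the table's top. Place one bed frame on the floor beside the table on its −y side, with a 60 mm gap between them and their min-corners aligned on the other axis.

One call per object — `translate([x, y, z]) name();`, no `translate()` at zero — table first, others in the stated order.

table();
translate([635, 245, 780]) chair();
translate([0, -904, 0]) bed_frame();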